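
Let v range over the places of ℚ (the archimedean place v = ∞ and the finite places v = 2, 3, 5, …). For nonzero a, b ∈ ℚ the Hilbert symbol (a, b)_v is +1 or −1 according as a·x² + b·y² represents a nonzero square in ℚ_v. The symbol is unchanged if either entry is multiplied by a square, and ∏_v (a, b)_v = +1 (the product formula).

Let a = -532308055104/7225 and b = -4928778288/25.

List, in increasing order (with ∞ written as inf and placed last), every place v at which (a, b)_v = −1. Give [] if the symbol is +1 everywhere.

(a, b) ≡ (-232841, -698523) mod (ℚ^×)²; places V = {2, 3, 5, 7, 17, 29, 31, 37, ∞}.
(a,b)_31: α=1, u≡12; β=1, v≡8 (mod 31); (12|31)=-1, (8|31)=+1; sign (−1)^1·-1^1·+1^1 = +1.
(a,b)_5: α=-2, u≡4; β=-2, v≡2 (mod 5); (4|5)=+1, (2|5)=-1; sign (−1)^0·+1^-2·-1^-2 = +1.
(a,b)_29: α=1, u≡16; β=1, v≡2 (mod 29); (16|29)=+1, (2|29)=-1; sign (−1)^0·+1^1·-1^1 = -1.
(a,b)_∞: sgn(-232841)=−, sgn(-698523)=−, so -1.
(a,b)_37: α=1, u≡11; β=1, v≡1 (mod 37); (11|37)=+1, (1|37)=+1; sign (−1)^0·+1^1·+1^1 = +1.
(a,b)_7: α=3, u≡1; β=3, v≡3 (mod 7); (1|7)=+1, (3|7)=-1; sign (−1)^1·+1^3·-1^3 = +1.
(a,b)_3: α=6, u≡1; β=3, v≡1 (mod 3); (1|3)=+1, (1|3)=+1; sign (−1)^0·+1^3·+1^6 = +1.
(a,b)_2: α=6, β=4; u≡7, v≡5 (mod 8); ε(u)ε(v)=1·0, αω(v)=6·1, βω(u)=4·0; sum ≡ 0  ⇒  +1.
(a,b)_17: α=-2, u≡1; β=0, v≡3 (mod 17); (1|17)=+1, (3|17)=-1; sign (−1)^0·+1^0·-1^-2 = +1.
(-232841, -698523 / ℚ) ramifies at {29, ∞}: a division algebra.

[29, inf]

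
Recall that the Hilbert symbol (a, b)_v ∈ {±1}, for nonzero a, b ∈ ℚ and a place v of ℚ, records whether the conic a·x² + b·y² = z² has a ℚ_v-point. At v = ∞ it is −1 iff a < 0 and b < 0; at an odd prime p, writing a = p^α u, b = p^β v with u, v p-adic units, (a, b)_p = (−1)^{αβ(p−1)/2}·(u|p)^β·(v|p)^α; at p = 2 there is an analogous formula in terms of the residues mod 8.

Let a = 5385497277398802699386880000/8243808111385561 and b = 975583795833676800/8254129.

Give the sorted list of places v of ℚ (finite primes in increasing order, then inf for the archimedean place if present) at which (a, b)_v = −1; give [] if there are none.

(a, b) ≡ (37, 1457) mod (ℚ^×)²; places V = {2, 3, 5, 11, 13, 17, 31, 37, 47, ∞}.
(a,b)_5: α=4, u≡3; β=2, v≡3 (mod 5); (3|5)=-1, (3|5)=-1; sign (−1)^0·-1^2·-1^4 = +1.
(a,b)_11: α=-2, u≡4; β=0, v≡3 (mod 11); (4|11)=+1, (3|11)=+1; sign (−1)^0·+1^0·+1^-2 = +1.
(a,b)_17: α=-4, u≡10; β=-2, v≡3 (mod 17); (10|17)=-1, (3|17)=-1; sign (−1)^0·-1^-2·-1^-4 = +1.
(a,b)_∞: sgn(37)=+, sgn(1457)=+, so +1.
(a,b)_47: α=4, u≡32; β=3, v≡40 (mod 47); (32|47)=+1, (40|47)=-1; sign (−1)^0·+1^3·-1^4 = +1.
(a,b)_37: α=3, u≡30; β=2, v≡32 (mod 37); (30|37)=+1, (32|37)=-1; sign (−1)^0·+1^2·-1^3 = -1.
(a,b)_13: α=-8, u≡6; β=-4, v≡10 (mod 13); (6|13)=-1, (10|13)=+1; sign (−1)^0·-1^-4·+1^-8 = +1.
(a,b)_2: α=22, β=10; u≡5, v≡1 (mod 8); ε(u)ε(v)=0·0, αω(v)=22·0, βω(u)=10·1; sum ≡ 0  ⇒  +1.
(a,b)_3: α=2, u≡1; β=2, v≡2 (mod 3); (1|3)=+1, (2|3)=-1; sign (−1)^0·+1^2·-1^2 = +1.
(a,b)_31: α=4, u≡17; β=3, v≡14 (mod 31); (17|31)=-1, (14|31)=+1; sign (−1)^0·-1^3·+1^4 = -1.
(37, 1457 / ℚ) ramifies at {31, 37}: a division algebra.

[31, 37]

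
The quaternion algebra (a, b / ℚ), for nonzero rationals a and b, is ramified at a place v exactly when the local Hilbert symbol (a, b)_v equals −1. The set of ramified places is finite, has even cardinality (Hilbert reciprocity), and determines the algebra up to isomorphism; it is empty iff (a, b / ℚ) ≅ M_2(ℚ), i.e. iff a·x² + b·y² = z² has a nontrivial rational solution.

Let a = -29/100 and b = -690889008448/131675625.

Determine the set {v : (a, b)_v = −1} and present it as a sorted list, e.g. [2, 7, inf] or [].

[2, 29, 37, inf]

(a, b) ≡ (-29, -37) mod (ℚ^×)²; places V = {2, 3, 5, 17, 19, 29, 31, 37, ∞}.
(a,b)_37: α=0, u≡6; β=1, v≡1 (mod 37); (6|37)=-1, (1|37)=+1; sign (−1)^0·-1^1·+1^0 = -1.
(a,b)_19: α=0, u≡17; β=2, v≡5 (mod 19); (17|19)=+1, (5|19)=+1; sign (−1)^0·+1^2·+1^0 = +1.
(a,b)_∞: sgn(-29)=−, sgn(-37)=−, so -1.
(a,b)_3: α=0, u≡1; β=-6, v≡2 (mod 3); (1|3)=+1, (2|3)=-1; sign (−1)^0·+1^-6·-1^0 = +1.
(a,b)_31: α=0, u≡18; β=2, v≡5 (mod 31); (18|31)=+1, (5|31)=+1; sign (−1)^0·+1^2·+1^0 = +1.
(a,b)_5: α=-2, u≡4; β=-4, v≡2 (mod 5); (4|5)=+1, (2|5)=-1; sign (−1)^0·+1^-4·-1^-2 = +1.
(a,b)_17: α=0, u≡6; β=-2, v≡7 (mod 17); (6|17)=-1, (7|17)=-1; sign (−1)^0·-1^-2·-1^0 = +1.
(a,b)_2: α=-2, β=6; u≡3, v≡3 (mod 8); ε(u)ε(v)=1·1, αω(v)=-2·1, βω(u)=6·1; sum ≡ 1  ⇒  -1.
(a,b)_29: α=1, u≡20; β=2, v≡10 (mod 29); (20|29)=+1, (10|29)=-1; sign (−1)^0·+1^2·-1^1 = -1.
(-29, -37 / ℚ) ramifies at {2, 29, 37, ∞}: a division algebra.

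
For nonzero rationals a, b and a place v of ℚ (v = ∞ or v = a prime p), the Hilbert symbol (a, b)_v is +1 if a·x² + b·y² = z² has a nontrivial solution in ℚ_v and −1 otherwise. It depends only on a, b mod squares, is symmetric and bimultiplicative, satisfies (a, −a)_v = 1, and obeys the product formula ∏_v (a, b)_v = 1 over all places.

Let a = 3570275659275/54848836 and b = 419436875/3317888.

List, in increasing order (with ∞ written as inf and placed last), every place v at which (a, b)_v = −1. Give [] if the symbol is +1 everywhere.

[11, 19]

Mod squares: a ≡ 19, b ≡ 22. Check v ∈ {∞, 2, 3, 5, 7, 11, 13, 19, 23}.
v=7: a=7^-2·(≡3), b=7^-2·(≡4) mod 7; (3|7)=-1, (4|7)=+1; (−1)^{-2·-2·3}·(-1)^-2·(+1)^-2 = +1.
v=11: a=11^0·(≡8), b=11^1·(≡8) mod 11; (8|11)=-1, (8|11)=-1; (−1)^{0·1·5}·(-1)^1·(-1)^0 = -1.
v=5: a=5^2·(≡1), b=5^4·(≡3) mod 5; (1|5)=+1, (3|5)=-1; (−1)^{2·4·2}·(+1)^4·(-1)^2 = +1.
v=3: a=3^6·(≡1), b=3^0·(≡1) mod 3; (1|3)=+1, (1|3)=+1; (−1)^{6·0·1}·(+1)^0·(+1)^6 = +1.
v=23: a=23^-4·(≡10), b=23^-2·(≡7) mod 23; (10|23)=-1, (7|23)=-1; (−1)^{-4·-2·11}·(-1)^-2·(-1)^-4 = +1.
v=∞: 19 > 0 and 22 > 0  ⇒  (a,b)_∞ = +1.
v=13: a=13^4·(≡6), b=13^2·(≡3) mod 13; (6|13)=-1, (3|13)=+1; (−1)^{4·2·6}·(-1)^2·(+1)^4 = +1.
v=19: a=19^3·(≡1), b=19^2·(≡18) mod 19; (1|19)=+1, (18|19)=-1; (−1)^{3·2·9}·(+1)^2·(-1)^3 = -1.
v=2: v_2(a)=-2, v_2(b)=-7; units ≡ 3, 3 (mod 8); ε·ε+αω+βω = 1·1+-2·1+-7·1 ≡ 0  ⇒  (a,b)_2 = +1.
|Ram(19, 22)| = 2, even; anisotropic at {11, 19}.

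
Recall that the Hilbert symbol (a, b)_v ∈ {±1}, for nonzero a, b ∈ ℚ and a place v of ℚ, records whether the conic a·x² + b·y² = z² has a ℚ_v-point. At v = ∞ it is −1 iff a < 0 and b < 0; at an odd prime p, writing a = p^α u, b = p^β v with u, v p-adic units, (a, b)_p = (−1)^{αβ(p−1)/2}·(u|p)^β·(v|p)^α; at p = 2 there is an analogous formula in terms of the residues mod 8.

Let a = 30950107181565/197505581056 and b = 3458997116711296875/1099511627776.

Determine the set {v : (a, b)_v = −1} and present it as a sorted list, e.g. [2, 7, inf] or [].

[5, 11]

(a, b) ≡ (6765, 43) mod (ℚ^×)²; places V = {2, 3, 5, 7, 11, 13, 31, 41, 43, ∞}.
(a,b)_3: α=1, u≡2; β=4, v≡1 (mod 3); (2|3)=-1, (1|3)=+1; sign (−1)^0·-1^4·+1^1 = +1.
(a,b)_43: α=2, u≡35; β=3, v≡25 (mod 43); (35|43)=+1, (25|43)=+1; sign (−1)^0·+1^3·+1^2 = +1.
(a,b)_2: α=-22, β=-40; u≡5, v≡3 (mod 8); ε(u)ε(v)=0·1, αω(v)=-22·1, βω(u)=-40·1; sum ≡ 0  ⇒  +1.
(a,b)_11: α=5, u≡6; β=2, v≡6 (mod 11); (6|11)=-1, (6|11)=-1; sign (−1)^0·-1^2·-1^5 = -1.
(a,b)_31: α=-2, u≡28; β=0, v≡17 (mod 31); (28|31)=+1, (17|31)=-1; sign (−1)^0·+1^0·-1^-2 = +1.
(a,b)_∞: sgn(6765)=+, sgn(43)=+, so +1.
(a,b)_13: α=2, u≡8; β=2, v≡3 (mod 13); (8|13)=-1, (3|13)=+1; sign (−1)^0·-1^2·+1^2 = +1.
(a,b)_41: α=1, u≡40; β=2, v≡33 (mod 41); (40|41)=+1, (33|41)=+1; sign (−1)^0·+1^2·+1^1 = +1.
(a,b)_5: α=1, u≡3; β=6, v≡3 (mod 5); (3|5)=-1, (3|5)=-1; sign (−1)^0·-1^6·-1^1 = -1.
(a,b)_7: α=-2, u≡3; β=0, v≡4 (mod 7); (3|7)=-1, (4|7)=+1; sign (−1)^0·-1^0·+1^-2 = +1.
Ram(6765, 43) = {5, 11}; no ℚ_5-point on the conic.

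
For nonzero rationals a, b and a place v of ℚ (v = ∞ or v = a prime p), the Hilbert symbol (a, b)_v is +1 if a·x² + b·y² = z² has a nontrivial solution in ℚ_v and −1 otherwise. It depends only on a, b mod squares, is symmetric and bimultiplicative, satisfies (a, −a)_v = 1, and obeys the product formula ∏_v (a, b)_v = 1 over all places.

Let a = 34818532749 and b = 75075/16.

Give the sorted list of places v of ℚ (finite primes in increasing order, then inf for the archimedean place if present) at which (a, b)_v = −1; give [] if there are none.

[3, 13]

Mod squares: a ≡ 429, b ≡ 3003. Check v ∈ {∞, 2, 3, 5, 7, 11, 13}.
v=7: a=7^2·(≡2), b=7^1·(≡4) mod 7; (2|7)=+1, (4|7)=+1; (−1)^{2·1·3}·(+1)^1·(+1)^2 = +1.
v=13: a=13^3·(≡8), b=13^1·(≡1) mod 13; (8|13)=-1, (1|13)=+1; (−1)^{3·1·6}·(-1)^1·(+1)^3 = -1.
v=2: v_2(a)=0, v_2(b)=-4; units ≡ 5, 3 (mod 8); ε·ε+αω+βω = 0·1+0·1+-4·1 ≡ 0  ⇒  (a,b)_2 = +1.
v=5: a=5^0·(≡4), b=5^2·(≡3) mod 5; (4|5)=+1, (3|5)=-1; (−1)^{0·2·2}·(+1)^2·(-1)^0 = +1.
v=∞: 429 > 0 and 3003 > 0  ⇒  (a,b)_∞ = +1.
v=3: a=3^5·(≡2), b=3^1·(≡2) mod 3; (2|3)=-1, (2|3)=-1; (−1)^{5·1·1}·(-1)^1·(-1)^5 = -1.
v=11: a=11^3·(≡7), b=11^1·(≡1) mod 11; (7|11)=-1, (1|11)=+1; (−1)^{3·1·5}·(-1)^1·(+1)^3 = +1.
|Ram(429, 3003)| = 2, even; anisotropic at {3, 13}.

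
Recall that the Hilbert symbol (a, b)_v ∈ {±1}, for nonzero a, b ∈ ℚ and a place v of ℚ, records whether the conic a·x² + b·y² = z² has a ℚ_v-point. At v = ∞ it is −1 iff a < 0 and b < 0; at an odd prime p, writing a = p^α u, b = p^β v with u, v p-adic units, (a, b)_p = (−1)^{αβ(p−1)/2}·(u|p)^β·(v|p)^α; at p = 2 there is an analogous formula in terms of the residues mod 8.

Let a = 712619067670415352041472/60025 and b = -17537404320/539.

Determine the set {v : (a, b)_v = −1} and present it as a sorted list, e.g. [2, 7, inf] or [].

[5, 19]

Mod squares: a ≡ 12673, b ≡ -1394030. Check v ∈ {∞, 2, 3, 5, 7, 11, 19, 23, 29, 31}.
v=23: a=23^3·(≡14), b=23^1·(≡16) mod 23; (14|23)=-1, (16|23)=+1; (−1)^{3·1·11}·(-1)^1·(+1)^3 = +1.
v=11: a=11^0·(≡1), b=11^-1·(≡3) mod 11; (1|11)=+1, (3|11)=+1; (−1)^{0·-1·5}·(+1)^-1·(+1)^0 = +1.
v=5: a=5^-2·(≡2), b=5^1·(≡4) mod 5; (2|5)=-1, (4|5)=+1; (−1)^{-2·1·2}·(-1)^1·(+1)^-2 = -1.
v=7: a=7^-4·(≡6), b=7^-2·(≡3) mod 7; (6|7)=-1, (3|7)=-1; (−1)^{-4·-2·3}·(-1)^-2·(-1)^-4 = +1.
v=3: a=3^4·(≡1), b=3^2·(≡1) mod 3; (1|3)=+1, (1|3)=+1; (−1)^{4·2·1}·(+1)^2·(+1)^4 = +1.
v=2: v_2(a)=12, v_2(b)=5; units ≡ 1, 1 (mod 8); ε·ε+αω+βω = 0·0+12·0+5·0 ≡ 0  ⇒  (a,b)_2 = +1.
v=∞: 12673 > 0 and -1394030 < 0  ⇒  (a,b)_∞ = +1.
v=29: a=29^1·(≡3), b=29^1·(≡3) mod 29; (3|29)=-1, (3|29)=-1; (−1)^{1·1·14}·(-1)^1·(-1)^1 = +1.
v=19: a=19^3·(≡3), b=19^1·(≡18) mod 19; (3|19)=-1, (18|19)=-1; (−1)^{3·1·9}·(-1)^1·(-1)^3 = -1.
v=31: a=31^6·(≡9), b=31^2·(≡7) mod 31; (9|31)=+1, (7|31)=+1; (−1)^{6·2·15}·(+1)^2·(+1)^6 = +1.
Ram(12673, -1394030) = {5, 19}; no ℚ_5-point on the conic.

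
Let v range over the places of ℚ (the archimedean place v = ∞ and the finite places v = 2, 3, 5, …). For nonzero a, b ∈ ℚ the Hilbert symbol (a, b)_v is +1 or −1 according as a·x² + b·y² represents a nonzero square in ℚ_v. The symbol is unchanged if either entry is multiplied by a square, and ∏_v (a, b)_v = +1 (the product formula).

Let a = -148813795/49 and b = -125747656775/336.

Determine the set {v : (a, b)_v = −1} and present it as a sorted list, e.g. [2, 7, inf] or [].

Mod squares: a ≡ -880555, b ≡ -3698331. Check v ∈ {∞, 2, 3, 5, 7, 13, 19, 23, 31}.
v=31: a=31^1·(≡24), b=31^1·(≡28) mod 31; (24|31)=-1, (28|31)=+1; (−1)^{1·1·15}·(-1)^1·(+1)^1 = +1.
v=13: a=13^3·(≡6), b=13^5·(≡6) mod 13; (6|13)=-1, (6|13)=-1; (−1)^{3·5·6}·(-1)^5·(-1)^3 = +1.
v=19: a=19^1·(≡18), b=19^1·(≡7) mod 19; (18|19)=-1, (7|19)=+1; (−1)^{1·1·9}·(-1)^1·(+1)^1 = +1.
v=5: a=5^1·(≡4), b=5^2·(≡4) mod 5; (4|5)=+1, (4|5)=+1; (−1)^{1·2·2}·(+1)^2·(+1)^1 = +1.
v=23: a=23^1·(≡19), b=23^1·(≡15) mod 23; (19|23)=-1, (15|23)=-1; (−1)^{1·1·11}·(-1)^1·(-1)^1 = -1.
v=2: v_2(a)=0, v_2(b)=-4; units ≡ 5, 5 (mod 8); ε·ε+αω+βω = 0·0+0·1+-4·1 ≡ 0  ⇒  (a,b)_2 = +1.
v=7: a=7^-2·(≡3), b=7^-1·(≡6) mod 7; (3|7)=-1, (6|7)=-1; (−1)^{-2·-1·3}·(-1)^-1·(-1)^-2 = -1.
v=∞: -880555 < 0 and -3698331 < 0  ⇒  (a,b)_∞ = -1.
v=3: a=3^0·(≡2), b=3^-1·(≡1) mod 3; (2|3)=-1, (1|3)=+1; (−1)^{0·-1·1}·(-1)^-1·(+1)^0 = -1.
Ram(-880555, -3698331) = {3, 7, 23, ∞}; no ℚ_3-point on the conic.

[3, 7, 23, inf]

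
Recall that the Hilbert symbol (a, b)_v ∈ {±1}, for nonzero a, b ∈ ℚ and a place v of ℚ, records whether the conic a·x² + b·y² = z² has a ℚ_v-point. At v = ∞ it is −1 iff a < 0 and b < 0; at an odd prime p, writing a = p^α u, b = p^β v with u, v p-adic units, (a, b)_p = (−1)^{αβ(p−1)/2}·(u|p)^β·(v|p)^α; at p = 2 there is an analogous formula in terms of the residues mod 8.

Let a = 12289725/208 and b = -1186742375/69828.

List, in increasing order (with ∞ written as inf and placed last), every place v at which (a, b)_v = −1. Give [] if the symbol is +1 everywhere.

[5, 7]

Mod squares: a ≡ 273, b ≡ -15015. Check v ∈ {∞, 2, 3, 5, 7, 11, 13, 17, 19, 23}.
v=19: a=19^0·(≡7), b=19^2·(≡8) mod 19; (7|19)=+1, (8|19)=-1; (−1)^{0·2·9}·(+1)^2·(-1)^0 = +1.
v=23: a=23^0·(≡20), b=23^-2·(≡6) mod 23; (20|23)=-1, (6|23)=+1; (−1)^{0·-2·11}·(-1)^-2·(+1)^0 = +1.
v=13: a=13^-1·(≡2), b=13^1·(≡2) mod 13; (2|13)=-1, (2|13)=-1; (−1)^{-1·1·6}·(-1)^1·(-1)^-1 = +1.
v=17: a=17^2·(≡2), b=17^2·(≡1) mod 17; (2|17)=+1, (1|17)=+1; (−1)^{2·2·8}·(+1)^2·(+1)^2 = +1.
v=7: a=7^1·(≡1), b=7^1·(≡2) mod 7; (1|7)=+1, (2|7)=+1; (−1)^{1·1·3}·(+1)^1·(+1)^1 = -1.
v=5: a=5^2·(≡3), b=5^3·(≡2) mod 5; (3|5)=-1, (2|5)=-1; (−1)^{2·3·2}·(-1)^3·(-1)^2 = -1.
v=2: v_2(a)=-4, v_2(b)=-2; units ≡ 1, 1 (mod 8); ε·ε+αω+βω = 0·0+-4·0+-2·0 ≡ 0  ⇒  (a,b)_2 = +1.
v=11: a=11^0·(≡3), b=11^-1·(≡6) mod 11; (3|11)=+1, (6|11)=-1; (−1)^{0·-1·5}·(+1)^-1·(-1)^0 = +1.
v=3: a=3^5·(≡1), b=3^-1·(≡2) mod 3; (1|3)=+1, (2|3)=-1; (−1)^{5·-1·1}·(+1)^-1·(-1)^5 = +1.
v=∞: 273 > 0 and -15015 < 0  ⇒  (a,b)_∞ = +1.
(273, -15015 / ℚ) ramifies at {5, 7}: a division algebra.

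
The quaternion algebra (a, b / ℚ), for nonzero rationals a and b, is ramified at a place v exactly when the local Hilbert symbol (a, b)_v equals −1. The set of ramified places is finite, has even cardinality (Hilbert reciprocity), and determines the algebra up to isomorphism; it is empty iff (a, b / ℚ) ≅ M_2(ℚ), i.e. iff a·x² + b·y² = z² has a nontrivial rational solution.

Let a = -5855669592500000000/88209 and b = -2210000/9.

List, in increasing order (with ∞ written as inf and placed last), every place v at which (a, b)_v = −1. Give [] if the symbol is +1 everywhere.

Mod squares: a ≡ -47957, b ≡ -221. Check v ∈ {∞, 2, 3, 5, 7, 11, 13, 17, 31}.
v=5: a=5^10·(≡2), b=5^4·(≡1) mod 5; (2|5)=-1, (1|5)=+1; (−1)^{10·4·2}·(-1)^4·(+1)^10 = +1.
v=17: a=17^3·(≡15), b=17^1·(≡15) mod 17; (15|17)=+1, (15|17)=+1; (−1)^{3·1·8}·(+1)^1·(+1)^3 = +1.
v=13: a=13^3·(≡9), b=13^1·(≡3) mod 13; (9|13)=+1, (3|13)=+1; (−1)^{3·1·6}·(+1)^1·(+1)^3 = +1.
v=2: v_2(a)=8, v_2(b)=4; units ≡ 3, 3 (mod 8); ε·ε+αω+βω = 1·1+8·1+4·1 ≡ 1  ⇒  (a,b)_2 = -1.
v=7: a=7^1·(≡2), b=7^0·(≡6) mod 7; (2|7)=+1, (6|7)=-1; (−1)^{1·0·3}·(+1)^0·(-1)^1 = -1.
v=3: a=3^-6·(≡1), b=3^-2·(≡1) mod 3; (1|3)=+1, (1|3)=+1; (−1)^{-6·-2·1}·(+1)^-2·(+1)^-6 = +1.
v=31: a=31^1·(≡22), b=31^0·(≡23) mod 31; (22|31)=-1, (23|31)=-1; (−1)^{1·0·15}·(-1)^0·(-1)^1 = -1.
v=11: a=11^-2·(≡3), b=11^0·(≡6) mod 11; (3|11)=+1, (6|11)=-1; (−1)^{-2·0·5}·(+1)^0·(-1)^-2 = +1.
v=∞: -47957 < 0 and -221 < 0  ⇒  (a,b)_∞ = -1.
|Ram(-47957, -221)| = 4, even; anisotropic at {2, 7, 31, ∞}.

[2, 7, 31, inf]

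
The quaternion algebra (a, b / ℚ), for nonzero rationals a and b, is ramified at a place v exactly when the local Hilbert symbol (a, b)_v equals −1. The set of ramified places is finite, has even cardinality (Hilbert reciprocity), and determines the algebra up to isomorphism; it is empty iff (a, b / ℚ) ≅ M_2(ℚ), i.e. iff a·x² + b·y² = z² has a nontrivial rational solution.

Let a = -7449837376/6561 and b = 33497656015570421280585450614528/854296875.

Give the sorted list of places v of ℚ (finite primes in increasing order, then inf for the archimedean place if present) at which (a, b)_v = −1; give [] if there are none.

[3, 7]

(a, b) ≡ (-402781, 358701) mod (ℚ^×)²; places V = {2, 3, 5, 7, 11, 17, 19, 29, 31, 43, ∞}.
(a,b)_31: α=0, u≡2; β=1, v≡2 (mod 31); (2|31)=+1, (2|31)=+1; sign (−1)^0·+1^1·+1^0 = +1.
(a,b)_5: α=0, u≡4; β=-8, v≡4 (mod 5); (4|5)=+1, (4|5)=+1; sign (−1)^0·+1^-8·+1^0 = +1.
(a,b)_19: α=1, u≡17; β=5, v≡18 (mod 19); (17|19)=+1, (18|19)=-1; sign (−1)^1·+1^5·-1^1 = +1.
(a,b)_43: α=1, u≡12; β=4, v≡17 (mod 43); (12|43)=-1, (17|43)=+1; sign (−1)^0·-1^4·+1^1 = +1.
(a,b)_2: α=6, β=8; u≡3, v≡5 (mod 8); ε(u)ε(v)=1·0, αω(v)=6·1, βω(u)=8·1; sum ≡ 0  ⇒  +1.
(a,b)_3: α=-8, u≡2; β=-7, v≡2 (mod 3); (2|3)=-1, (2|3)=-1; sign (−1)^0·-1^-7·-1^-8 = -1.
(a,b)_29: α=1, u≡19; β=3, v≡15 (mod 29); (19|29)=-1, (15|29)=-1; sign (−1)^0·-1^3·-1^1 = +1.
(a,b)_11: α=0, u≡6; β=2, v≡8 (mod 11); (6|11)=-1, (8|11)=-1; sign (−1)^0·-1^2·-1^0 = +1.
(a,b)_17: α=3, u≡3; β=6, v≡16 (mod 17); (3|17)=-1, (16|17)=+1; sign (−1)^0·-1^6·+1^3 = +1.
(a,b)_7: α=0, u≡6; β=1, v≡6 (mod 7); (6|7)=-1, (6|7)=-1; sign (−1)^0·-1^1·-1^0 = -1.
(a,b)_∞: sgn(-402781)=−, sgn(358701)=+, so +1.
Ram(-402781, 358701) = {3, 7}; no ℚ_3-point on the conic.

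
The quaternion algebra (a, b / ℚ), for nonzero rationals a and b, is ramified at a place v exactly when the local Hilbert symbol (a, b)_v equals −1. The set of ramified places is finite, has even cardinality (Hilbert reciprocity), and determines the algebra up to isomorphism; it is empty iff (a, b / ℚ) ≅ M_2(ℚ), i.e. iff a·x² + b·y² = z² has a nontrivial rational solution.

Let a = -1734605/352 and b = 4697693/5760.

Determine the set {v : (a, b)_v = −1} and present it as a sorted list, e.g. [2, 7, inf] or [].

(a, b) ≡ (-110, 770) mod (ℚ^×)²; places V = {2, 3, 5, 7, 11, 13, 19, 31, ∞}.
(a,b)_19: α=2, u≡4; β=2, v≡12 (mod 19); (4|19)=+1, (12|19)=-1; sign (−1)^0·+1^2·-1^2 = +1.
(a,b)_11: α=-1, u≡4; β=1, v≡3 (mod 11); (4|11)=+1, (3|11)=+1; sign (−1)^1·+1^1·+1^-1 = -1.
(a,b)_∞: sgn(-110)=−, sgn(770)=+, so +1.
(a,b)_7: α=0, u≡1; β=1, v≡5 (mod 7); (1|7)=+1, (5|7)=-1; sign (−1)^0·+1^1·-1^0 = +1.
(a,b)_31: α=2, u≡5; β=0, v≡13 (mod 31); (5|31)=+1, (13|31)=-1; sign (−1)^0·+1^0·-1^2 = +1.
(a,b)_13: α=0, u≡11; β=2, v≡3 (mod 13); (11|13)=-1, (3|13)=+1; sign (−1)^0·-1^2·+1^0 = +1.
(a,b)_3: α=0, u≡1; β=-2, v≡2 (mod 3); (1|3)=+1, (2|3)=-1; sign (−1)^0·+1^-2·-1^0 = +1.
(a,b)_5: α=1, u≡2; β=-1, v≡4 (mod 5); (2|5)=-1, (4|5)=+1; sign (−1)^0·-1^-1·+1^1 = -1.
(a,b)_2: α=-5, β=-7; u≡1, v≡1 (mod 8); ε(u)ε(v)=0·0, αω(v)=-5·0, βω(u)=-7·0; sum ≡ 0  ⇒  +1.
|Ram(-110, 770)| = 2, even; anisotropic at {5, 11}.

[5, 11]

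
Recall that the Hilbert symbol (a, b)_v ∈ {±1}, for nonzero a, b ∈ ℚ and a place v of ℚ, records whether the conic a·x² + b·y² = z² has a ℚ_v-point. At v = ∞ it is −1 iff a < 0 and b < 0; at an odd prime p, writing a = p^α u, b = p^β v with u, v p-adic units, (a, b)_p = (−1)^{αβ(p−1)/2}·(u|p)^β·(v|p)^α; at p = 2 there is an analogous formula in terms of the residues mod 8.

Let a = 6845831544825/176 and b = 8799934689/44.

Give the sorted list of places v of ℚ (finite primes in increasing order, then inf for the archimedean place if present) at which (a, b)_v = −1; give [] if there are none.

[2, 17]

Mod squares: a ≡ 3003, b ≡ 51051. Check v ∈ {∞, 2, 3, 5, 7, 11, 13, 17, 23}.
v=∞: 3003 > 0 and 51051 > 0  ⇒  (a,b)_∞ = +1.
v=11: a=11^-1·(≡4), b=11^-1·(≡10) mod 11; (4|11)=+1, (10|11)=-1; (−1)^{-1·-1·5}·(+1)^-1·(-1)^-1 = +1.
v=3: a=3^9·(≡2), b=3^9·(≡1) mod 3; (2|3)=-1, (1|3)=+1; (−1)^{9·9·1}·(-1)^9·(+1)^9 = +1.
v=23: a=23^2·(≡1), b=23^0·(≡11) mod 23; (1|23)=+1, (11|23)=-1; (−1)^{2·0·11}·(+1)^0·(-1)^2 = +1.
v=13: a=13^1·(≡12), b=13^1·(≡9) mod 13; (12|13)=+1, (9|13)=+1; (−1)^{1·1·6}·(+1)^1·(+1)^1 = +1.
v=2: v_2(a)=-4, v_2(b)=-2; units ≡ 3, 3 (mod 8); ε·ε+αω+βω = 1·1+-4·1+-2·1 ≡ 1  ⇒  (a,b)_2 = -1.
v=17: a=17^2·(≡3), b=17^3·(≡5) mod 17; (3|17)=-1, (5|17)=-1; (−1)^{2·3·8}·(-1)^3·(-1)^2 = -1.
v=7: a=7^1·(≡4), b=7^1·(≡3) mod 7; (4|7)=+1, (3|7)=-1; (−1)^{1·1·3}·(+1)^1·(-1)^1 = +1.
v=5: a=5^2·(≡3), b=5^0·(≡1) mod 5; (3|5)=-1, (1|5)=+1; (−1)^{2·0·2}·(-1)^0·(+1)^2 = +1.
Ram(3003, 51051) = {2, 17}; no ℚ_2-point on the conic.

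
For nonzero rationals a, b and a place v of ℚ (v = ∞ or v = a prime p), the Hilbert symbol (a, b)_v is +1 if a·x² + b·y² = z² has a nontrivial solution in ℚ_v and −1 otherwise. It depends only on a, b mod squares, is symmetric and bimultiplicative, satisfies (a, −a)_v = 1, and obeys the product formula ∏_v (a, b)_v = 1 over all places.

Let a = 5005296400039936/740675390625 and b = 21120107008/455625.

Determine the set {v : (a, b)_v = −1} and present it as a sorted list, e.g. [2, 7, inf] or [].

Mod squares: a ≡ 286, b ≡ 2002. Check v ∈ {∞, 2, 3, 5, 7, 11, 13, 17, 23, 29}.
v=13: a=13^1·(≡10), b=13^1·(≡5) mod 13; (10|13)=+1, (5|13)=-1; (−1)^{1·1·6}·(+1)^1·(-1)^1 = -1.
v=3: a=3^-8·(≡1), b=3^-6·(≡1) mod 3; (1|3)=+1, (1|3)=+1; (−1)^{-8·-6·1}·(+1)^-6·(+1)^-8 = +1.
v=∞: 286 > 0 and 2002 > 0  ⇒  (a,b)_∞ = +1.
v=23: a=23^2·(≡19), b=23^0·(≡18) mod 23; (19|23)=-1, (18|23)=+1; (−1)^{2·0·11}·(-1)^0·(+1)^2 = +1.
v=2: v_2(a)=15, v_2(b)=9; units ≡ 7, 1 (mod 8); ε·ε+αω+βω = 1·0+15·0+9·0 ≡ 0  ⇒  (a,b)_2 = +1.
v=5: a=5^-8·(≡4), b=5^-4·(≡2) mod 5; (4|5)=+1, (2|5)=-1; (−1)^{-8·-4·2}·(+1)^-4·(-1)^-8 = +1.
v=29: a=29^2·(≡1), b=29^2·(≡22) mod 29; (1|29)=+1, (22|29)=+1; (−1)^{2·2·14}·(+1)^2·(+1)^2 = +1.
v=11: a=11^1·(≡5), b=11^1·(≡2) mod 11; (5|11)=+1, (2|11)=-1; (−1)^{1·1·5}·(+1)^1·(-1)^1 = +1.
v=7: a=7^4·(≡6), b=7^3·(≡5) mod 7; (6|7)=-1, (5|7)=-1; (−1)^{4·3·3}·(-1)^3·(-1)^4 = -1.
v=17: a=17^-2·(≡3), b=17^0·(≡8) mod 17; (3|17)=-1, (8|17)=+1; (−1)^{-2·0·8}·(-1)^0·(+1)^-2 = +1.
Ram(286, 2002) = {7, 13}; no ℚ_7-point on the conic.

[7, 13]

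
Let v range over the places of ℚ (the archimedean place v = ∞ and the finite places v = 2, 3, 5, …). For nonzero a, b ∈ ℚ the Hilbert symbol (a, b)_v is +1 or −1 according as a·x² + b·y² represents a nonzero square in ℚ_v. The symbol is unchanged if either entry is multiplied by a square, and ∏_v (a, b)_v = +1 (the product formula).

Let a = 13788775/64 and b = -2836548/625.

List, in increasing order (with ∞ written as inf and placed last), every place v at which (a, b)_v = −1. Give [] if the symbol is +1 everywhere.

Mod squares: a ≡ 551551, b ≡ -78793. Check v ∈ {∞, 2, 3, 5, 7, 11, 13, 19, 29}.
v=19: a=19^1·(≡11), b=19^1·(≡14) mod 19; (11|19)=+1, (14|19)=-1; (−1)^{1·1·9}·(+1)^1·(-1)^1 = +1.
v=3: a=3^0·(≡1), b=3^2·(≡2) mod 3; (1|3)=+1, (2|3)=-1; (−1)^{0·2·1}·(+1)^2·(-1)^0 = +1.
v=13: a=13^1·(≡8), b=13^1·(≡9) mod 13; (8|13)=-1, (9|13)=+1; (−1)^{1·1·6}·(-1)^1·(+1)^1 = -1.
v=∞: 551551 > 0 and -78793 < 0  ⇒  (a,b)_∞ = +1.
v=29: a=29^1·(≡13), b=29^1·(≡13) mod 29; (13|29)=+1, (13|29)=+1; (−1)^{1·1·14}·(+1)^1·(+1)^1 = +1.
v=5: a=5^2·(≡4), b=5^-4·(≡2) mod 5; (4|5)=+1, (2|5)=-1; (−1)^{2·-4·2}·(+1)^-4·(-1)^2 = +1.
v=7: a=7^1·(≡4), b=7^0·(≡3) mod 7; (4|7)=+1, (3|7)=-1; (−1)^{1·0·3}·(+1)^0·(-1)^1 = -1.
v=2: v_2(a)=-6, v_2(b)=2; units ≡ 7, 7 (mod 8); ε·ε+αω+βω = 1·1+-6·0+2·0 ≡ 1  ⇒  (a,b)_2 = -1.
v=11: a=11^1·(≡1), b=11^1·(≡3) mod 11; (1|11)=+1, (3|11)=+1; (−1)^{1·1·5}·(+1)^1·(+1)^1 = -1.
(551551, -78793 / ℚ) ramifies at {2, 7, 11, 13}: a division algebra.

[2, 7, 11, 13]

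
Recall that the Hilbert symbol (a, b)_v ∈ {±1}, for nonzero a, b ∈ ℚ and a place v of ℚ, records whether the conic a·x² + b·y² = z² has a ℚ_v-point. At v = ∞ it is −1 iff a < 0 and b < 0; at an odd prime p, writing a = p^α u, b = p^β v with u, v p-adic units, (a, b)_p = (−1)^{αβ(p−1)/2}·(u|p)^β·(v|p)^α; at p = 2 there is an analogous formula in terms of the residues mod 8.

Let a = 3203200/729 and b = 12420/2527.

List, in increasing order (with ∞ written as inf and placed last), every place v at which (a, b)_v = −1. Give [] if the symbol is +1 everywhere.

Mod squares: a ≡ 2002, b ≡ 2415. Check v ∈ {∞, 2, 3, 5, 7, 11, 13, 19, 23}.
v=13: a=13^1·(≡11), b=13^0·(≡1) mod 13; (11|13)=-1, (1|13)=+1; (−1)^{1·0·6}·(-1)^0·(+1)^1 = +1.
v=∞: 2002 > 0 and 2415 > 0  ⇒  (a,b)_∞ = +1.
v=5: a=5^2·(≡2), b=5^1·(≡2) mod 5; (2|5)=-1, (2|5)=-1; (−1)^{2·1·2}·(-1)^1·(-1)^2 = -1.
v=23: a=23^0·(≡8), b=23^1·(≡4) mod 23; (8|23)=+1, (4|23)=+1; (−1)^{0·1·11}·(+1)^1·(+1)^0 = +1.
v=3: a=3^-6·(≡1), b=3^3·(≡1) mod 3; (1|3)=+1, (1|3)=+1; (−1)^{-6·3·1}·(+1)^3·(+1)^-6 = +1.
v=2: v_2(a)=7, v_2(b)=2; units ≡ 1, 7 (mod 8); ε·ε+αω+βω = 0·1+7·0+2·0 ≡ 0  ⇒  (a,b)_2 = +1.
v=7: a=7^1·(≡3), b=7^-1·(≡4) mod 7; (3|7)=-1, (4|7)=+1; (−1)^{1·-1·3}·(-1)^-1·(+1)^1 = +1.
v=19: a=19^0·(≡4), b=19^-2·(≡10) mod 19; (4|19)=+1, (10|19)=-1; (−1)^{0·-2·9}·(+1)^-2·(-1)^0 = +1.
v=11: a=11^1·(≡10), b=11^0·(≡7) mod 11; (10|11)=-1, (7|11)=-1; (−1)^{1·0·5}·(-1)^0·(-1)^1 = -1.
(2002, 2415 / ℚ) ramifies at {5, 11}: a division algebra.

[5, 11]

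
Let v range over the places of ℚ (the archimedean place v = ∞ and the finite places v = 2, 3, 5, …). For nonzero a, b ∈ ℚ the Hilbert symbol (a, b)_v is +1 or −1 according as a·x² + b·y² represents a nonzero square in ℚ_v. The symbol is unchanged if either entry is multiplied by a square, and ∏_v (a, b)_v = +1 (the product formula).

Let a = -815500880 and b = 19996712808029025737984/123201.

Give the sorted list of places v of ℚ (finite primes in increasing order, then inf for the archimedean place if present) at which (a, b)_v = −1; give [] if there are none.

[17, 31]

Mod squares: a ≡ -60605, b ≡ 29. Check v ∈ {∞, 2, 3, 5, 7, 13, 17, 23, 29, 31}.
v=5: a=5^1·(≡4), b=5^0·(≡4) mod 5; (4|5)=+1, (4|5)=+1; (−1)^{1·0·2}·(+1)^0·(+1)^1 = +1.
v=7: a=7^0·(≡2), b=7^2·(≡4) mod 7; (2|7)=+1, (4|7)=+1; (−1)^{0·2·3}·(+1)^2·(+1)^0 = +1.
v=31: a=31^1·(≡27), b=31^2·(≡23) mod 31; (27|31)=-1, (23|31)=-1; (−1)^{1·2·15}·(-1)^2·(-1)^1 = -1.
v=17: a=17^1·(≡11), b=17^2·(≡11) mod 17; (11|17)=-1, (11|17)=-1; (−1)^{1·2·8}·(-1)^2·(-1)^1 = -1.
v=29: a=29^2·(≡22), b=29^5·(≡6) mod 29; (22|29)=+1, (6|29)=+1; (−1)^{2·5·14}·(+1)^5·(+1)^2 = +1.
v=2: v_2(a)=4, v_2(b)=8; units ≡ 3, 5 (mod 8); ε·ε+αω+βω = 1·0+4·1+8·1 ≡ 0  ⇒  (a,b)_2 = +1.
v=3: a=3^0·(≡1), b=3^-6·(≡2) mod 3; (1|3)=+1, (2|3)=-1; (−1)^{0·-6·1}·(+1)^-6·(-1)^0 = +1.
v=13: a=13^0·(≡1), b=13^-2·(≡3) mod 13; (1|13)=+1, (3|13)=+1; (−1)^{0·-2·6}·(+1)^-2·(+1)^0 = +1.
v=∞: -60605 < 0 and 29 > 0  ⇒  (a,b)_∞ = +1.
v=23: a=23^1·(≡10), b=23^4·(≡2) mod 23; (10|23)=-1, (2|23)=+1; (−1)^{1·4·11}·(-1)^4·(+1)^1 = +1.
|Ram(-60605, 29)| = 2, even; anisotropic at {17, 31}.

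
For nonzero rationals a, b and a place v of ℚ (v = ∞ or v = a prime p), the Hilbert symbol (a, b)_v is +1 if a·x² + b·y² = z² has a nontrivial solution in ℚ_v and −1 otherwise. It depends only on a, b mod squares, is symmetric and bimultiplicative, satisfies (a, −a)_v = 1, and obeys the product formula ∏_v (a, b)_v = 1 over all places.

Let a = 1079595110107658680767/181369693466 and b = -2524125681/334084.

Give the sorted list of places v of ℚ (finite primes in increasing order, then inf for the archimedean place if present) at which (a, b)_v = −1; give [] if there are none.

[2, 7, 37, 41]

(a, b) ≡ (598, -116809) mod (ℚ^×)²; places V = {2, 3, 7, 11, 13, 17, 19, 23, 37, 41, ∞}.
(a,b)_17: α=-8, u≡7; β=-4, v≡16 (mod 17); (7|17)=-1, (16|17)=+1; sign (−1)^0·-1^-4·+1^-8 = +1.
(a,b)_23: α=1, u≡3; β=0, v≡3 (mod 23); (3|23)=+1, (3|23)=+1; sign (−1)^0·+1^0·+1^1 = +1.
(a,b)_∞: sgn(598)=+, sgn(-116809)=−, so +1.
(a,b)_7: α=8, u≡6; β=5, v≡1 (mod 7); (6|7)=-1, (1|7)=+1; sign (−1)^0·-1^5·+1^8 = -1.
(a,b)_2: α=-1, β=-2; u≡3, v≡7 (mod 8); ε(u)ε(v)=1·1, αω(v)=-1·0, βω(u)=-2·1; sum ≡ 1  ⇒  -1.
(a,b)_19: α=2, u≡11; β=0, v≡8 (mod 19); (11|19)=+1, (8|19)=-1; sign (−1)^0·+1^0·-1^2 = +1.
(a,b)_11: α=2, u≡1; β=1, v≡8 (mod 11); (1|11)=+1, (8|11)=-1; sign (−1)^0·+1^1·-1^2 = +1.
(a,b)_13: α=-1, u≡6; β=0, v≡4 (mod 13); (6|13)=-1, (4|13)=+1; sign (−1)^0·-1^0·+1^-1 = +1.
(a,b)_37: α=2, u≡31; β=1, v≡9 (mod 37); (31|37)=-1, (9|37)=+1; sign (−1)^0·-1^1·+1^2 = -1.
(a,b)_41: α=2, u≡3; β=1, v≡18 (mod 41); (3|41)=-1, (18|41)=+1; sign (−1)^0·-1^1·+1^2 = -1.
(a,b)_3: α=4, u≡1; β=2, v≡2 (mod 3); (1|3)=+1, (2|3)=-1; sign (−1)^0·+1^2·-1^4 = +1.
(598, -116809 / ℚ) ramifies at {2, 7, 37, 41}: a division algebra.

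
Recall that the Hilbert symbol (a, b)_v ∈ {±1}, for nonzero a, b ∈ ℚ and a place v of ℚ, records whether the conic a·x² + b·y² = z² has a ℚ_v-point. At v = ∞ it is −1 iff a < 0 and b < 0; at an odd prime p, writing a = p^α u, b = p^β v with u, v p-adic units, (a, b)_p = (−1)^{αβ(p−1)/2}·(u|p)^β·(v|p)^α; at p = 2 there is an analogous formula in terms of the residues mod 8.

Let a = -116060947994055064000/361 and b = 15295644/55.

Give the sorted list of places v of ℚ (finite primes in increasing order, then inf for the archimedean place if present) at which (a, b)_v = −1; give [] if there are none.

Mod squares: a ≡ -3338335, b ≡ 476905. Check v ∈ {∞, 2, 3, 5, 7, 11, 13, 17, 19, 23, 29}.
v=5: a=5^3·(≡3), b=5^-1·(≡4) mod 5; (3|5)=-1, (4|5)=+1; (−1)^{3·-1·2}·(-1)^-1·(+1)^3 = -1.
v=19: a=19^-2·(≡15), b=19^0·(≡1) mod 19; (15|19)=-1, (1|19)=+1; (−1)^{-2·0·9}·(-1)^0·(+1)^-2 = +1.
v=17: a=17^2·(≡3), b=17^0·(≡16) mod 17; (3|17)=-1, (16|17)=+1; (−1)^{2·0·8}·(-1)^0·(+1)^2 = +1.
v=7: a=7^1·(≡5), b=7^2·(≡2) mod 7; (5|7)=-1, (2|7)=+1; (−1)^{1·2·3}·(-1)^2·(+1)^1 = +1.
v=23: a=23^3·(≡2), b=23^1·(≡16) mod 23; (2|23)=+1, (16|23)=+1; (−1)^{3·1·11}·(+1)^1·(+1)^3 = -1.
v=3: a=3^0·(≡2), b=3^2·(≡1) mod 3; (2|3)=-1, (1|3)=+1; (−1)^{0·2·1}·(-1)^2·(+1)^0 = +1.
v=2: v_2(a)=6, v_2(b)=2; units ≡ 1, 1 (mod 8); ε·ε+αω+βω = 0·0+6·0+2·0 ≡ 0  ⇒  (a,b)_2 = +1.
v=11: a=11^1·(≡9), b=11^-1·(≡9) mod 11; (9|11)=+1, (9|11)=+1; (−1)^{1·-1·5}·(+1)^-1·(+1)^1 = -1.
v=∞: -3338335 < 0 and 476905 > 0  ⇒  (a,b)_∞ = +1.
v=29: a=29^3·(≡19), b=29^1·(≡15) mod 29; (19|29)=-1, (15|29)=-1; (−1)^{3·1·14}·(-1)^1·(-1)^3 = +1.
v=13: a=13^3·(≡5), b=13^1·(≡12) mod 13; (5|13)=-1, (12|13)=+1; (−1)^{3·1·6}·(-1)^1·(+1)^3 = -1.
|Ram(-3338335, 476905)| = 4, even; anisotropic at {5, 11, 13, 23}.

[5, 11, 13, 23]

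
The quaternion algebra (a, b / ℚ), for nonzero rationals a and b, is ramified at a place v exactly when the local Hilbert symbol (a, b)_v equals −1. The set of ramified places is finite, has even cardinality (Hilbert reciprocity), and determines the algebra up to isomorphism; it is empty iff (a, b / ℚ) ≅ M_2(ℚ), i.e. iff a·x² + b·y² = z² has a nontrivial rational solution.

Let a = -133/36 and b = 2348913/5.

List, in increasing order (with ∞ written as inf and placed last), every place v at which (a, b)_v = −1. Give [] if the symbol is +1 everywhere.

[3, 5, 7, 19]

Mod squares: a ≡ -133, b ≡ 285. Check v ∈ {∞, 2, 3, 5, 7, 19, 29}.
v=∞: -133 < 0 and 285 > 0  ⇒  (a,b)_∞ = +1.
v=29: a=29^0·(≡10), b=29^2·(≡25) mod 29; (10|29)=-1, (25|29)=+1; (−1)^{0·2·14}·(-1)^2·(+1)^0 = +1.
v=5: a=5^0·(≡2), b=5^-1·(≡3) mod 5; (2|5)=-1, (3|5)=-1; (−1)^{0·-1·2}·(-1)^-1·(-1)^0 = -1.
v=7: a=7^1·(≡2), b=7^2·(≡3) mod 7; (2|7)=+1, (3|7)=-1; (−1)^{1·2·3}·(+1)^2·(-1)^1 = -1.
v=3: a=3^-2·(≡2), b=3^1·(≡2) mod 3; (2|3)=-1, (2|3)=-1; (−1)^{-2·1·1}·(-1)^1·(-1)^-2 = -1.
v=19: a=19^1·(≡13), b=19^1·(≡14) mod 19; (13|19)=-1, (14|19)=-1; (−1)^{1·1·9}·(-1)^1·(-1)^1 = -1.
v=2: v_2(a)=-2, v_2(b)=0; units ≡ 3, 5 (mod 8); ε·ε+αω+βω = 1·0+-2·1+0·1 ≡ 0  ⇒  (a,b)_2 = +1.
Ram(-133, 285) = {3, 5, 7, 19}; no ℚ_3-point on the conic.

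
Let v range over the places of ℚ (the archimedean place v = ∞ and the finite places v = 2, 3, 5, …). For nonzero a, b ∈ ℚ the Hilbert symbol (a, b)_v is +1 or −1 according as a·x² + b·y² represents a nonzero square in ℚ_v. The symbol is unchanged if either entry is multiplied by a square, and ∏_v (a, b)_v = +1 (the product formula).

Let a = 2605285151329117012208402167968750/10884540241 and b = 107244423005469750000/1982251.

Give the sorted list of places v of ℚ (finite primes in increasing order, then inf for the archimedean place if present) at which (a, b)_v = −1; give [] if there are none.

(a, b) ≡ (15022, 5851069) mod (ℚ^×)²; places V = {2, 3, 5, 7, 11, 13, 17, 19, 29, 37, 41, ∞}.
(a,b)_37: α=1, u≡26; β=1, v≡36 (mod 37); (26|37)=+1, (36|37)=+1; sign (−1)^0·+1^1·+1^1 = +1.
(a,b)_2: α=1, β=4; u≡7, v≡5 (mod 8); ε(u)ε(v)=1·0, αω(v)=1·1, βω(u)=4·0; sum ≡ 1  ⇒  -1.
(a,b)_7: α=3, u≡4; β=1, v≡2 (mod 7); (4|7)=+1, (2|7)=+1; sign (−1)^1·+1^1·+1^3 = -1.
(a,b)_3: α=6, u≡1; β=4, v≡1 (mod 3); (1|3)=+1, (1|3)=+1; sign (−1)^0·+1^4·+1^6 = +1.
(a,b)_41: α=2, u≡10; β=1, v≡11 (mod 41); (10|41)=+1, (11|41)=-1; sign (−1)^0·+1^1·-1^2 = +1.
(a,b)_17: α=-4, u≡10; β=-2, v≡13 (mod 17); (10|17)=-1, (13|17)=+1; sign (−1)^0·-1^-2·+1^-4 = +1.
(a,b)_5: α=10, u≡2; β=6, v≡4 (mod 5); (2|5)=-1, (4|5)=+1; sign (−1)^0·-1^6·+1^10 = +1.
(a,b)_13: α=4, u≡5; β=2, v≡3 (mod 13); (5|13)=-1, (3|13)=+1; sign (−1)^0·-1^2·+1^4 = +1.
(a,b)_∞: sgn(15022)=+, sgn(5851069)=+, so +1.
(a,b)_19: α=-4, u≡18; β=-3, v≡15 (mod 19); (18|19)=-1, (15|19)=-1; sign (−1)^0·-1^-3·-1^-4 = -1.
(a,b)_11: α=4, u≡6; β=2, v≡3 (mod 11); (6|11)=-1, (3|11)=+1; sign (−1)^0·-1^2·+1^4 = +1.
(a,b)_29: α=5, u≡23; β=3, v≡15 (mod 29); (23|29)=+1, (15|29)=-1; sign (−1)^0·+1^3·-1^5 = -1.
|Ram(15022, 5851069)| = 4, even; anisotropic at {2, 7, 19, 29}.

[2, 7, 19, 29]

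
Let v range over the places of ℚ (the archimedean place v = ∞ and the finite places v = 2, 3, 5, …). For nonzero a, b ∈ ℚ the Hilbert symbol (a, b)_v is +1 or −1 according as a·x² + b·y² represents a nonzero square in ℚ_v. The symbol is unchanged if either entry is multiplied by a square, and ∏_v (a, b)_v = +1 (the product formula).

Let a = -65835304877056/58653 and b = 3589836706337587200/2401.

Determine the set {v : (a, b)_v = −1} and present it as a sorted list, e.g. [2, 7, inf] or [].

[7, 11, 17, 23]

Mod squares: a ≡ -1446907, b ≡ 17. Check v ∈ {∞, 2, 3, 5, 7, 11, 13, 17, 19, 23, 43}.
v=3: a=3^-2·(≡2), b=3^2·(≡2) mod 3; (2|3)=-1, (2|3)=-1; (−1)^{-2·2·1}·(-1)^2·(-1)^-2 = +1.
v=2: v_2(a)=10, v_2(b)=16; units ≡ 5, 1 (mod 8); ε·ε+αω+βω = 0·0+10·0+16·1 ≡ 0  ⇒  (a,b)_2 = +1.
v=5: a=5^0·(≡3), b=5^2·(≡3) mod 5; (3|5)=-1, (3|5)=-1; (−1)^{0·2·2}·(-1)^2·(-1)^0 = +1.
v=11: a=11^3·(≡1), b=11^4·(≡2) mod 11; (1|11)=+1, (2|11)=-1; (−1)^{3·4·5}·(+1)^4·(-1)^3 = -1.
v=7: a=7^-3·(≡2), b=7^-4·(≡5) mod 7; (2|7)=+1, (5|7)=-1; (−1)^{-3·-4·3}·(+1)^-4·(-1)^-3 = -1.
v=19: a=19^-1·(≡13), b=19^0·(≡1) mod 19; (13|19)=-1, (1|19)=+1; (−1)^{-1·0·9}·(-1)^0·(+1)^-1 = +1.
v=∞: -1446907 < 0 and 17 > 0  ⇒  (a,b)_∞ = +1.
v=17: a=17^2·(≡3), b=17^1·(≡2) mod 17; (3|17)=-1, (2|17)=+1; (−1)^{2·1·8}·(-1)^1·(+1)^2 = -1.
v=43: a=43^1·(≡39), b=43^2·(≡11) mod 43; (39|43)=-1, (11|43)=+1; (−1)^{1·2·21}·(-1)^2·(+1)^1 = +1.
v=23: a=23^1·(≡5), b=23^2·(≡14) mod 23; (5|23)=-1, (14|23)=-1; (−1)^{1·2·11}·(-1)^2·(-1)^1 = -1.
v=13: a=13^2·(≡11), b=13^0·(≡3) mod 13; (11|13)=-1, (3|13)=+1; (−1)^{2·0·6}·(-1)^0·(+1)^2 = +1.
Ram(-1446907, 17) = {7, 11, 17, 23}; no ℚ_7-point on the conic.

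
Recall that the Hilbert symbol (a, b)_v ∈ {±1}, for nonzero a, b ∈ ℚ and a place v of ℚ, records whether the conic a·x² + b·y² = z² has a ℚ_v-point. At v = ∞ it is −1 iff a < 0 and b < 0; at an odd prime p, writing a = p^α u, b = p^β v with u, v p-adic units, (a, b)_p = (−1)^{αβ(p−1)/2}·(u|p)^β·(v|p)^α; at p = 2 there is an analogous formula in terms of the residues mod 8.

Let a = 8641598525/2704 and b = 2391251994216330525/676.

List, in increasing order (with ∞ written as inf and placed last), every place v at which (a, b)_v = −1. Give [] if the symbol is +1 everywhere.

[19, 23]

Mod squares: a ≡ 2261, b ≡ 7429. Check v ∈ {∞, 2, 3, 5, 7, 13, 17, 19, 23}.
v=3: a=3^0·(≡2), b=3^2·(≡1) mod 3; (2|3)=-1, (1|3)=+1; (−1)^{0·2·1}·(-1)^2·(+1)^0 = +1.
v=13: a=13^-2·(≡9), b=13^-2·(≡5) mod 13; (9|13)=+1, (5|13)=-1; (−1)^{-2·-2·6}·(+1)^-2·(-1)^-2 = +1.
v=∞: 2261 > 0 and 7429 > 0  ⇒  (a,b)_∞ = +1.
v=2: v_2(a)=-4, v_2(b)=-2; units ≡ 5, 5 (mod 8); ε·ε+αω+βω = 0·0+-4·1+-2·1 ≡ 0  ⇒  (a,b)_2 = +1.
v=5: a=5^2·(≡4), b=5^2·(≡1) mod 5; (4|5)=+1, (1|5)=+1; (−1)^{2·2·2}·(+1)^2·(+1)^2 = +1.
v=17: a=17^3·(≡3), b=17^3·(≡10) mod 17; (3|17)=-1, (10|17)=-1; (−1)^{3·3·8}·(-1)^3·(-1)^3 = +1.
v=19: a=19^1·(≡16), b=19^3·(≡9) mod 19; (16|19)=+1, (9|19)=+1; (−1)^{1·3·9}·(+1)^3·(+1)^1 = -1.
v=7: a=7^1·(≡2), b=7^2·(≡1) mod 7; (2|7)=+1, (1|7)=+1; (−1)^{1·2·3}·(+1)^2·(+1)^1 = +1.
v=23: a=23^2·(≡14), b=23^5·(≡6) mod 23; (14|23)=-1, (6|23)=+1; (−1)^{2·5·11}·(-1)^5·(+1)^2 = -1.
(2261, 7429 / ℚ) ramifies at {19, 23}: a division algebra.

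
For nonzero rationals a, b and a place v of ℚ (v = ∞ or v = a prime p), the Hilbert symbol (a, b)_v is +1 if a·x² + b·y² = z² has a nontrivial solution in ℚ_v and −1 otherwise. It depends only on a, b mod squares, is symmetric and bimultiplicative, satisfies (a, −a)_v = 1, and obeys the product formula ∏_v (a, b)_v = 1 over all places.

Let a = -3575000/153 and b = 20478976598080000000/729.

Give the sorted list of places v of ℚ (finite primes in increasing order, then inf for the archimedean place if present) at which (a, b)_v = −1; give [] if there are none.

[5, 17]

Mod squares: a ≡ -24310, b ≡ 1105. Check v ∈ {∞, 2, 3, 5, 7, 11, 13, 17}.
v=11: a=11^1·(≡5), b=11^2·(≡9) mod 11; (5|11)=+1, (9|11)=+1; (−1)^{1·2·5}·(+1)^2·(+1)^1 = +1.
v=5: a=5^5·(≡2), b=5^7·(≡1) mod 5; (2|5)=-1, (1|5)=+1; (−1)^{5·7·2}·(-1)^7·(+1)^5 = -1.
v=∞: -24310 < 0 and 1105 > 0  ⇒  (a,b)_∞ = +1.
v=17: a=17^-1·(≡13), b=17^3·(≡5) mod 17; (13|17)=+1, (5|17)=-1; (−1)^{-1·3·8}·(+1)^3·(-1)^-1 = -1.
v=7: a=7^0·(≡2), b=7^2·(≡3) mod 7; (2|7)=+1, (3|7)=-1; (−1)^{0·2·3}·(+1)^2·(-1)^0 = +1.
v=2: v_2(a)=3, v_2(b)=12; units ≡ 5, 1 (mod 8); ε·ε+αω+βω = 0·0+3·0+12·1 ≡ 0  ⇒  (a,b)_2 = +1.
v=3: a=3^-2·(≡2), b=3^-6·(≡1) mod 3; (2|3)=-1, (1|3)=+1; (−1)^{-2·-6·1}·(-1)^-6·(+1)^-2 = +1.
v=13: a=13^1·(≡8), b=13^3·(≡5) mod 13; (8|13)=-1, (5|13)=-1; (−1)^{1·3·6}·(-1)^3·(-1)^1 = +1.
|Ram(-24310, 1105)| = 2, even; anisotropic at {5, 17}.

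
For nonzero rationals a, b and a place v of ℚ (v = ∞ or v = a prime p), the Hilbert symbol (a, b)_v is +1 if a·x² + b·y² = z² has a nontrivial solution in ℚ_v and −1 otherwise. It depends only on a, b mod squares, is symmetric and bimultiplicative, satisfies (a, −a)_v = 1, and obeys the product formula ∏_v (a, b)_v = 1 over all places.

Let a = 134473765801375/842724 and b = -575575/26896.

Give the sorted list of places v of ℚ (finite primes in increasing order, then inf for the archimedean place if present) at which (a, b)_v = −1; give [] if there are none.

(a, b) ≡ (1495, -23023) mod (ℚ^×)²; places V = {2, 3, 5, 7, 11, 13, 17, 19, 23, 41, ∞}.
(a,b)_7: α=2, u≡2; β=1, v≡2 (mod 7); (2|7)=+1, (2|7)=+1; sign (−1)^0·+1^1·+1^2 = +1.
(a,b)_2: α=-2, β=-4; u≡7, v≡1 (mod 8); ε(u)ε(v)=1·0, αω(v)=-2·0, βω(u)=-4·0; sum ≡ 0  ⇒  +1.
(a,b)_3: α=-6, u≡1; β=0, v≡2 (mod 3); (1|3)=+1, (2|3)=-1; sign (−1)^0·+1^0·-1^-6 = +1.
(a,b)_17: α=-2, u≡15; β=0, v≡14 (mod 17); (15|17)=+1, (14|17)=-1; sign (−1)^0·+1^0·-1^-2 = +1.
(a,b)_5: α=3, u≡4; β=2, v≡2 (mod 5); (4|5)=+1, (2|5)=-1; sign (−1)^0·+1^2·-1^3 = -1.
(a,b)_23: α=1, u≡21; β=1, v≡5 (mod 23); (21|23)=-1, (5|23)=-1; sign (−1)^1·-1^1·-1^1 = -1.
(a,b)_19: α=2, u≡10; β=0, v≡1 (mod 19); (10|19)=-1, (1|19)=+1; sign (−1)^0·-1^0·+1^2 = +1.
(a,b)_11: α=2, u≡2; β=1, v≡2 (mod 11); (2|11)=-1, (2|11)=-1; sign (−1)^0·-1^1·-1^2 = -1.
(a,b)_41: α=2, u≡12; β=-2, v≡22 (mod 41); (12|41)=-1, (22|41)=-1; sign (−1)^0·-1^-2·-1^2 = +1.
(a,b)_∞: sgn(1495)=+, sgn(-23023)=−, so +1.
(a,b)_13: α=1, u≡11; β=1, v≡10 (mod 13); (11|13)=-1, (10|13)=+1; sign (−1)^0·-1^1·+1^1 = -1.
(1495, -23023 / ℚ) ramifies at {5, 11, 13, 23}: a division algebra.

[5, 11, 13, 23]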